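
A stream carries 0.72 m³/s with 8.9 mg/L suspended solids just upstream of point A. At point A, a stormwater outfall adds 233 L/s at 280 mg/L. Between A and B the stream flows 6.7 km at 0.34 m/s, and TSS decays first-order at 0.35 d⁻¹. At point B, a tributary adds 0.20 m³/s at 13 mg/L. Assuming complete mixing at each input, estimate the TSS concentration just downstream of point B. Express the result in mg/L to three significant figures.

59.6 mg/L

233 L/s = 0.233 m³/s.
After input A: C = (0.72·8.9 + 0.233·280) / 0.953 = 75.18 mg/L.
Over the 6.7 km reach to input B (t = 1.971e+04 s = 0.2281 d), decay gives C = 75.18·exp(−0.35·0.2281) = 69.41 mg/L.
After input B: C = (0.953·69.41 + 0.2·13) / 1.153 = 59.63 mg/L.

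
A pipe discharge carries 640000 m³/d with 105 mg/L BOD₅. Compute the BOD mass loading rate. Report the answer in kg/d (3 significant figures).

67200 kg/d

640000 m³/d = 7.407 m³/s.
Mass flux = Q·C = 7.407 m³/s × 105 g/m³ = 777.8 g/s.
= 777.8 g/s × 86.4 = 6.72e+04 kg/d.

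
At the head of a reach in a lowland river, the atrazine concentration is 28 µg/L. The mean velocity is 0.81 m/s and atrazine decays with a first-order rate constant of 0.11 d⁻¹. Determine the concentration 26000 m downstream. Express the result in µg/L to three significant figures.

Travel time t = 26000 m / 0.81 m/s = 2.6e+04/0.81 = 3.21e+04 s = 0.3715 d.
First-order decay: C = 28·exp(−0.11·0.3715) = 28·0.96 = 26.88 µg/L.

26.9 µg/L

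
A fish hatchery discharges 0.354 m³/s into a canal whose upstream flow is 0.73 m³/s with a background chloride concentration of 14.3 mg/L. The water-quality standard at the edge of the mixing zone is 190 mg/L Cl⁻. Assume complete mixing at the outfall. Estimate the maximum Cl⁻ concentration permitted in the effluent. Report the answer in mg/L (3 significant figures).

552 mg/L

Mass balance: 190·1.084 = 0.354·Cₑ + 0.73·14.3.
Cₑ = (206 − 10.44) / 0.354 = 552.3 mg/L.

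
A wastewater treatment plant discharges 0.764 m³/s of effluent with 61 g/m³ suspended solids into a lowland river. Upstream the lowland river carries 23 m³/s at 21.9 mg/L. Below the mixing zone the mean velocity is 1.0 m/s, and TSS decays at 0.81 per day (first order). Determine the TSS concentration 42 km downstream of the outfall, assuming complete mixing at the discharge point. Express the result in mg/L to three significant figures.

After complete mixing, C₀ = (0.764·61 + 23·21.9) / 23.76 = 23.16 mg/L.
Travel time t = 4.2e+04 m / 1.0 m/s = 4.2e+04 s = 0.4861 d.
C = 23.16·exp(−0.81·0.4861) = 23.16·0.6745 = 15.62 mg/L.

15.6 mg/L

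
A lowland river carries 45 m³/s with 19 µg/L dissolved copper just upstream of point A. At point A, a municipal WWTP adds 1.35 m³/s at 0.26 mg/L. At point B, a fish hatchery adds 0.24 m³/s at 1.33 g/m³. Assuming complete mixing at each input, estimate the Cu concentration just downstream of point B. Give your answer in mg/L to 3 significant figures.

0.0327 mg/L

19 µg/L = 0.019 mg/L.
After input A: C = (45·0.019 + 1.35·0.26) / 46.35 = 0.02602 mg/L.
After input B: C = (46.35·0.02602 + 0.24·1.33) / 46.59 = 0.03274 mg/L.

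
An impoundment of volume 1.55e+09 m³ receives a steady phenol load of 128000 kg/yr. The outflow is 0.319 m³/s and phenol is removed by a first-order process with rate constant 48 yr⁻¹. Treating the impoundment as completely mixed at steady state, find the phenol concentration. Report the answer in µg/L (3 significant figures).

Outflow Q = 0.319 m³/s × 3.156e+07 s/yr = 1.007e+07 m³/yr.
Steady-state CSTR mass balance: W = Q·C + k·V·C, so C = W/(Q + kV).
Q + kV = 1.007e+07 + 48·1.55e+09 = 7.441e+10 m³/yr.
C = 128000/7.441e+10 = 1.72e-06 kg/m³ = 0.00172 mg/L = 1.72 µg/L.

1.72 µg/L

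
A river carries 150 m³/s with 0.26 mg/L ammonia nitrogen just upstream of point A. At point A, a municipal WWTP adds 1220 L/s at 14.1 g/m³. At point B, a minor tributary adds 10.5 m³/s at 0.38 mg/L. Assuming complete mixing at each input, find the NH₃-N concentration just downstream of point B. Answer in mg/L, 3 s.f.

0.372 mg/L

1220 L/s = 1.22 m³/s.
After input A: C = (150·0.26 + 1.22·14.1) / 151.2 = 0.3717 mg/L.
After input B: C = (151.2·0.3717 + 10.5·0.38) / 161.7 = 0.3722 mg/L.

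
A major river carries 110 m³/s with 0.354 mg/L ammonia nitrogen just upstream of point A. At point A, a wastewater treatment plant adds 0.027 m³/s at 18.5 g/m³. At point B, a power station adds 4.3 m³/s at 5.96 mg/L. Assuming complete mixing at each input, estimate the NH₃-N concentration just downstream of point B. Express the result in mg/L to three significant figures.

After input A: C = (110·0.354 + 0.027·18.5) / 110 = 0.3585 mg/L.
After input B: C = (110·0.3585 + 4.3·5.96) / 114.3 = 0.5691 mg/L.

0.569 mg/L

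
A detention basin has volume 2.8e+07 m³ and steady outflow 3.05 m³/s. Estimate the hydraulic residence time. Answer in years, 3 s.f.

0.291 yr

Q = 3.05 m³/s × 3.156e+07 s/yr = 9.625e+07 m³/yr.
Hydraulic residence time τ = V/Q = 2.8e+07/9.625e+07 = 0.2909 yr.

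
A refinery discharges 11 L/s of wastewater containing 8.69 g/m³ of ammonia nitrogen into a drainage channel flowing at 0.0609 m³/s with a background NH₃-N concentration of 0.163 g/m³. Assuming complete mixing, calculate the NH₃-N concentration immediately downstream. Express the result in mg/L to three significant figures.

1.47 mg/L

11 L/s = 0.011 m³/s.
By mass balance at complete mixing, C = (0.011·8.69 + 0.0609·0.163) / (0.011 + 0.0609) = 0.1055/0.0719 = 1.468 mg/L.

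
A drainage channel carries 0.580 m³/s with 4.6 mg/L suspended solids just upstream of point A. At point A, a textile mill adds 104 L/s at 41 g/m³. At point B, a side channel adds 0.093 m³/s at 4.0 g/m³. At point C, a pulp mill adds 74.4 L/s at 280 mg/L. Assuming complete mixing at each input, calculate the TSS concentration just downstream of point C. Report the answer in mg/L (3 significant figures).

33.0 mg/L

104 L/s = 0.104 m³/s.
After input A: C = (0.58·4.6 + 0.104·41) / 0.684 = 10.13 mg/L.
After input B: C = (0.684·10.13 + 0.093·4) / 0.777 = 9.4 mg/L.
74.4 L/s = 0.0744 m³/s.
After input C: C = (0.777·9.4 + 0.0744·280) / 0.8514 = 33.05 mg/L.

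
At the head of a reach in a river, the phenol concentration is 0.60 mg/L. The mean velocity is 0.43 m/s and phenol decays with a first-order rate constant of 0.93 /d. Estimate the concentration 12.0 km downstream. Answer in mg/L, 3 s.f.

Travel time t = 12.0 km / 0.43 m/s = 1.2e+04/0.43 = 2.791e+04 s = 0.323 d.
First-order decay: C = 0.60·exp(−0.93·0.323) = 0.60·0.7405 = 0.4443 mg/L.

0.444 mg/L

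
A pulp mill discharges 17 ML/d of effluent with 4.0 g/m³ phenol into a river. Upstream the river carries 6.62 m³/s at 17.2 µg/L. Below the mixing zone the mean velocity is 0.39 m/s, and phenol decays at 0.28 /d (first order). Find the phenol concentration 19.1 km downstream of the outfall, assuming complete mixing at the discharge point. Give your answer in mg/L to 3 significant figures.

0.113 mg/L

17 ML/d = 0.1968 m³/s.
17.2 µg/L = 0.0172 mg/L.
After complete mixing, C₀ = (0.1968·4 + 6.62·0.0172) / 6.817 = 0.1322 mg/L.
Travel time t = 1.91e+04 m / 0.39 m/s = 4.897e+04 s = 0.5668 d.
C = 0.1322·exp(−0.28·0.5668) = 0.1322·0.8532 = 0.1128 mg/L.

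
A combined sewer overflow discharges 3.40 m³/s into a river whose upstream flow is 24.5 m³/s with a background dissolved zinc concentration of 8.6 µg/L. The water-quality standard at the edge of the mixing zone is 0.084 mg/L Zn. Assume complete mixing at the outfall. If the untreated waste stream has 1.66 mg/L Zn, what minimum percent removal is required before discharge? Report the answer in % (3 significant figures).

8.6 µg/L = 0.0086 mg/L.
Mass balance: 0.084·27.9 = 3.4·Cₑ + 24.5·0.0086.
Cₑ = (2.344 − 0.2107) / 3.4 = 0.6273 mg/L.
Required removal = 1 − 0.6273/1.66 = 62.21 %.

62.2 %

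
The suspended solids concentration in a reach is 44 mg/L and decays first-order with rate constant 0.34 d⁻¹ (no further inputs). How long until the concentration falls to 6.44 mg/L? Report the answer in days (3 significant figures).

5.65 d

t = ln(C₀/C)/k = ln(44/6.44)/0.34 = 1.922/0.34 = 5.652 d.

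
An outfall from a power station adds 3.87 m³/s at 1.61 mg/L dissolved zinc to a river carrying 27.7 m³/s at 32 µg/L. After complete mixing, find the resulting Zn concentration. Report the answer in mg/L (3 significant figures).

0.225 mg/L

32 µg/L = 0.032 mg/L.
Conservation of mass across the mixing zone: C = (3.87·1.61 + 27.7·0.032) / (3.87 + 27.7) = 7.117/31.57 = 0.2254 mg/L.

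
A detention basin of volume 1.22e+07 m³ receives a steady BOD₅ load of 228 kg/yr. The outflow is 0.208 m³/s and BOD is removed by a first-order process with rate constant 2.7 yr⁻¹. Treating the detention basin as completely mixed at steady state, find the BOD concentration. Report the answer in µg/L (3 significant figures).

5.77 µg/L

Outflow Q = 0.208 m³/s × 3.156e+07 s/yr = 6.564e+06 m³/yr.
Steady-state CSTR mass balance: W = Q·C + k·V·C, so C = W/(Q + kV).
Q + kV = 6.564e+06 + 2.7·1.22e+07 = 3.95e+07 m³/yr.
C = 228/3.95e+07 = 5.772e-06 kg/m³ = 0.005772 mg/L = 5.772 µg/L.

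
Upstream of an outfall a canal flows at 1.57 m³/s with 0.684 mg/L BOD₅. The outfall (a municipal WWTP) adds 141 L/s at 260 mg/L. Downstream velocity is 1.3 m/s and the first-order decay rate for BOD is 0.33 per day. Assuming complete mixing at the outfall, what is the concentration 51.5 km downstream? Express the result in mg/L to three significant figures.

141 L/s = 0.141 m³/s.
After complete mixing, C₀ = (0.141·260 + 1.57·0.684) / 1.711 = 22.05 mg/L.
Travel time t = 5.15e+04 m / 1.3 m/s = 3.962e+04 s = 0.4585 d.
C = 22.05·exp(−0.33·0.4585) = 22.05·0.8596 = 18.96 mg/L.

19.0 mg/L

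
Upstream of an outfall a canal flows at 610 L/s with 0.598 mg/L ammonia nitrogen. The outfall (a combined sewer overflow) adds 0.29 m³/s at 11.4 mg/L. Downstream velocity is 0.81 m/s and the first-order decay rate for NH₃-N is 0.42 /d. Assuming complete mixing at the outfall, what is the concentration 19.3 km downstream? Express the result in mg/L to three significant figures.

610 L/s = 0.61 m³/s.
After complete mixing, C₀ = (0.29·11.4 + 0.61·0.598) / 0.9 = 4.079 mg/L.
Travel time t = 1.93e+04 m / 0.81 m/s = 2.383e+04 s = 0.2758 d.
C = 4.079·exp(−0.42·0.2758) = 4.079·0.8906 = 3.633 mg/L.

3.63 mg/L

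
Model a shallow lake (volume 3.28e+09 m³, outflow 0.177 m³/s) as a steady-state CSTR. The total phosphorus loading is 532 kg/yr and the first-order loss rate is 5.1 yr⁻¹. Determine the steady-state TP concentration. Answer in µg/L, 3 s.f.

0.0318 µg/L

Outflow Q = 0.177 m³/s × 3.156e+07 s/yr = 5.586e+06 m³/yr.
Steady-state CSTR mass balance: W = Q·C + k·V·C, so C = W/(Q + kV).
Q + kV = 5.586e+06 + 5.1·3.28e+09 = 1.673e+10 m³/yr.
C = 532/1.673e+10 = 3.179e-08 kg/m³ = 3.179e-05 mg/L = 0.03179 µg/L.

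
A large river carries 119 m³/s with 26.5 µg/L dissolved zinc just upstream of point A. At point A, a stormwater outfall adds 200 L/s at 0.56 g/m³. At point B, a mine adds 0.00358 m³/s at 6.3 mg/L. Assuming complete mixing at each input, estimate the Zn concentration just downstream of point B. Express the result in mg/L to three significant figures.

26.5 µg/L = 0.0265 mg/L.
200 L/s = 0.2 m³/s.
After input A: C = (119·0.0265 + 0.2·0.56) / 119.2 = 0.0274 mg/L.
After input B: C = (119.2·0.0274 + 0.00358·6.3) / 119.2 = 0.02758 mg/L.

0.0276 mg/L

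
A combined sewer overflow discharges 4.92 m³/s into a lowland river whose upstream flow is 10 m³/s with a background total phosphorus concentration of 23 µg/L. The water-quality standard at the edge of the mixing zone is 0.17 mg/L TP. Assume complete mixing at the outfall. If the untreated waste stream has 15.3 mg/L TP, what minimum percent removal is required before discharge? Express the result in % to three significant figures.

96.9 %

23 µg/L = 0.023 mg/L.
Mass balance: 0.17·14.92 = 4.92·Cₑ + 10·0.023.
Cₑ = (2.536 − 0.23) / 4.92 = 0.4688 mg/L.
Required removal = 1 − 0.4688/15.3 = 96.94 %.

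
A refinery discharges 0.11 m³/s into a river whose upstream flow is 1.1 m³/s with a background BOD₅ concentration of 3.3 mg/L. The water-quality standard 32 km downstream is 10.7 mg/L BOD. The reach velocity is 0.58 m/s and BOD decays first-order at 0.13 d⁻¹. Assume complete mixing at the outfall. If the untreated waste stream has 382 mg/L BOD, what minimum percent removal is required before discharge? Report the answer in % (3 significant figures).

Travel time to the compliance point: t = 3.2e+04/0.58 = 5.517e+04 s = 0.6386 d; decay factor exp(−0.13·0.6386) = 0.9203.
So the concentration just after mixing may be at most 10.7/0.9203 = 11.63 mg/L.
Mass balance: 11.63·1.21 = 0.11·Cₑ + 1.1·3.3.
Cₑ = (14.07 − 3.63) / 0.11 = 94.89 mg/L.
Required removal = 1 − 94.89/382 = 75.16 %.

75.2 %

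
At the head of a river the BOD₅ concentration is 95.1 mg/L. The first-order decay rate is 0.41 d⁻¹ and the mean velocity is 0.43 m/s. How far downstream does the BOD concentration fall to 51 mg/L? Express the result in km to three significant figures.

56.5 km

From C = C₀·e^(−kt), t = ln(C₀/C)/k = ln(95.1/51)/0.41 = 0.6231/0.41 = 1.52 d.
Distance = v·t = 0.43 m/s × 1.313e+05 s = 5.646e+04 m = 56.46 km.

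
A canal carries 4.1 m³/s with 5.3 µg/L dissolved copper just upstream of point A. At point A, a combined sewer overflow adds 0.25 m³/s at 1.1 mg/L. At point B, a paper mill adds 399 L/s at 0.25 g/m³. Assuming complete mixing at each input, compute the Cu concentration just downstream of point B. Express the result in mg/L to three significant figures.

5.3 µg/L = 0.0053 mg/L.
After input A: C = (4.1·0.0053 + 0.25·1.1) / 4.35 = 0.06821 mg/L.
399 L/s = 0.399 m³/s.
After input B: C = (4.35·0.06821 + 0.399·0.25) / 4.749 = 0.08349 mg/L.

0.0835 mg/L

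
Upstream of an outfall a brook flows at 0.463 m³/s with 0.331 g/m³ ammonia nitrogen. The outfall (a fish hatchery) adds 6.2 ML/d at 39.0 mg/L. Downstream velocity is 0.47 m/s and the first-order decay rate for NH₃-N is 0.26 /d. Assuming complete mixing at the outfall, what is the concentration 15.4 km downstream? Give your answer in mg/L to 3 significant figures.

6.2 ML/d = 0.07176 m³/s.
After complete mixing, C₀ = (0.07176·39 + 0.463·0.331) / 0.5348 = 5.52 mg/L.
Travel time t = 1.54e+04 m / 0.47 m/s = 3.277e+04 s = 0.3792 d.
C = 5.52·exp(−0.26·0.3792) = 5.52·0.9061 = 5.002 mg/L.

5.00 mg/L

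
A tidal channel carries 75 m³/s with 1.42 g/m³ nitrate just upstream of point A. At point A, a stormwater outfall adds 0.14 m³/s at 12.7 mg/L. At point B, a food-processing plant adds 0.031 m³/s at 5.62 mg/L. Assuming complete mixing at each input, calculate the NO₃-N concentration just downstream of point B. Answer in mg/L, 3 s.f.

1.44 mg/L

After input A: C = (75·1.42 + 0.14·12.7) / 75.14 = 1.441 mg/L.
After input B: C = (75.14·1.441 + 0.031·5.62) / 75.17 = 1.443 mg/L.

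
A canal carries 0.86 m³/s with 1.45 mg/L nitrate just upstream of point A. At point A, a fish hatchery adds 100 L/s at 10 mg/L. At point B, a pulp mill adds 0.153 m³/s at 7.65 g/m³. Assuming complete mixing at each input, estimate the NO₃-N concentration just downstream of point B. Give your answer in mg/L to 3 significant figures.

100 L/s = 0.1 m³/s.
After input A: C = (0.86·1.45 + 0.1·10) / 0.96 = 2.341 mg/L.
After input B: C = (0.96·2.341 + 0.153·7.65) / 1.113 = 3.07 mg/L.

3.07 mg/L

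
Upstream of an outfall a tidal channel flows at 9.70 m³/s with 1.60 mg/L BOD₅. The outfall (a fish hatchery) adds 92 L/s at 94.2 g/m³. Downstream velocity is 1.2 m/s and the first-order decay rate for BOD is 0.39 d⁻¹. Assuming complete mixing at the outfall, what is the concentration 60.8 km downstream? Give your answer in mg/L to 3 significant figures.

1.97 mg/L

92 L/s = 0.092 m³/s.
After complete mixing, C₀ = (0.092·94.2 + 9.7·1.6) / 9.792 = 2.47 mg/L.
Travel time t = 6.08e+04 m / 1.2 m/s = 5.067e+04 s = 0.5864 d.
C = 2.47·exp(−0.39·0.5864) = 2.47·0.7956 = 1.965 mg/L.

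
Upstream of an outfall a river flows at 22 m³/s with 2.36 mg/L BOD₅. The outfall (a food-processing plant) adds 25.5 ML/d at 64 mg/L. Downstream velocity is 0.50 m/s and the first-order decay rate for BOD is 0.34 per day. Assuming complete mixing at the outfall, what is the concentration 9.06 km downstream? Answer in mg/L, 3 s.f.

2.96 mg/L

25.5 ML/d = 0.2951 m³/s.
After complete mixing, C₀ = (0.2951·64 + 22·2.36) / 22.3 = 3.176 mg/L.
Travel time t = 9060 m / 0.50 m/s = 1.812e+04 s = 0.2097 d.
C = 3.176·exp(−0.34·0.2097) = 3.176·0.9312 = 2.957 mg/L.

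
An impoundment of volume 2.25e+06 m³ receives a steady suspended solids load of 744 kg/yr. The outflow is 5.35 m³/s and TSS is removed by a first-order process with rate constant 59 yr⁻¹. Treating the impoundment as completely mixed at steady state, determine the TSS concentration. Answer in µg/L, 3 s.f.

Outflow Q = 5.35 m³/s × 3.156e+07 s/yr = 1.688e+08 m³/yr.
Steady-state CSTR mass balance: W = Q·C + k·V·C, so C = W/(Q + kV).
Q + kV = 1.688e+08 + 59·2.25e+06 = 3.016e+08 m³/yr.
C = 744/3.016e+08 = 2.467e-06 kg/m³ = 0.002467 mg/L = 2.467 µg/L.

2.47 µg/L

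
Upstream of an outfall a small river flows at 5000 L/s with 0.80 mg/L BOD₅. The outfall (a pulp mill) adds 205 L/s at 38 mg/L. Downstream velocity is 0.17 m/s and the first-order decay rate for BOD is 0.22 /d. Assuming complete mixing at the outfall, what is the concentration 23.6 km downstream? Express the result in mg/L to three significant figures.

1.59 mg/L

205 L/s = 0.205 m³/s.
5000 L/s = 5 m³/s.
After complete mixing, C₀ = (0.205·38 + 5·0.8) / 5.205 = 2.265 mg/L.
Travel time t = 2.36e+04 m / 0.17 m/s = 1.388e+05 s = 1.607 d.
C = 2.265·exp(−0.22·1.607) = 2.265·0.7022 = 1.591 mg/L.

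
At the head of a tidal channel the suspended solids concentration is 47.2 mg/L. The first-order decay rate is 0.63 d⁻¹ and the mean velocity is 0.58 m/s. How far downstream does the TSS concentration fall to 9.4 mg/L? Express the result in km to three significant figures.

128 km

From C = C₀·e^(−kt), t = ln(C₀/C)/k = ln(47.2/9.4)/0.63 = 1.614/0.63 = 2.561 d.
Distance = v·t = 0.58 m/s × 2.213e+05 s = 1.284e+05 m = 128.4 km.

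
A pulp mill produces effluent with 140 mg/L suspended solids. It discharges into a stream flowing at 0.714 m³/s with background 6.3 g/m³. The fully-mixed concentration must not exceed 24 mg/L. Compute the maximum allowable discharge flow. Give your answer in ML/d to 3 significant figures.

9.41 ML/d

Mass balance at complete mixing: C_std·(Q_w + Q_r) = Q_w·C_e + Q_r·C_b.
Rearranging, Q_w = Q_r·(C_std − C_b)/(C_e − C_std) = 0.714·(24 − 6.3) / (140 − 24) = 0.1089 m³/s.
= 9.413 ML/d.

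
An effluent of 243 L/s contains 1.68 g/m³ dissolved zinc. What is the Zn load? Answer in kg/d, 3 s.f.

35.3 kg/d

243 L/s = 0.243 m³/s.
Mass flux = Q·C = 0.243 m³/s × 1.68 g/m³ = 0.4082 g/s.
= 0.4082 g/s × 86.4 = 35.27 kg/d.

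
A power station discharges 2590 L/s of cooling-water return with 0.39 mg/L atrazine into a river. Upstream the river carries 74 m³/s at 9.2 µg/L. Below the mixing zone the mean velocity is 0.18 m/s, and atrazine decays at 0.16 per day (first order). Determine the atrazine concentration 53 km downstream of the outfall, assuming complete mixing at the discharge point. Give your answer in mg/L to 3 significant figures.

0.0128 mg/L

2590 L/s = 2.59 m³/s.
9.2 µg/L = 0.0092 mg/L.
After complete mixing, C₀ = (2.59·0.39 + 74·0.0092) / 76.59 = 0.02208 mg/L.
Travel time t = 5.3e+04 m / 0.18 m/s = 2.944e+05 s = 3.408 d.
C = 0.02208·exp(−0.16·3.408) = 0.02208·0.5797 = 0.0128 mg/L.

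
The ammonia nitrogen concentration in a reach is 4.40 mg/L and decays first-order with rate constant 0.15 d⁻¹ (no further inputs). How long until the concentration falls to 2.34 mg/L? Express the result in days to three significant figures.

t = ln(C₀/C)/k = ln(4.40/2.34)/0.15 = 0.6315/0.15 = 4.21 d.

4.21 d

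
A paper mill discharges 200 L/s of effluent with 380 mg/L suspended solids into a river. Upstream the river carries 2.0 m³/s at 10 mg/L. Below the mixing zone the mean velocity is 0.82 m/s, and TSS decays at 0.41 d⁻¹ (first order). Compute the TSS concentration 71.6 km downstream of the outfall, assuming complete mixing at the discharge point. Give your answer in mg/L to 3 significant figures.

200 L/s = 0.2 m³/s.
After complete mixing, C₀ = (0.2·380 + 2·10) / 2.2 = 43.64 mg/L.
Travel time t = 7.16e+04 m / 0.82 m/s = 8.732e+04 s = 1.011 d.
C = 43.64·exp(−0.41·1.011) = 43.64·0.6608 = 28.83 mg/L.

28.8 mg/L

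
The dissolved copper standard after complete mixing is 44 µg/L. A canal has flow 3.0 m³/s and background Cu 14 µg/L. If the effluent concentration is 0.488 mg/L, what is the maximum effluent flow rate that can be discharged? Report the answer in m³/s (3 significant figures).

14 µg/L = 0.014 mg/L.
44 µg/L = 0.044 mg/L.
Mass balance at complete mixing: C_std·(Q_w + Q_r) = Q_w·C_e + Q_r·C_b.
Rearranging, Q_w = Q_r·(C_std − C_b)/(C_e − C_std) = 3.0·(0.044 − 0.014) / (0.488 − 0.044) = 0.2027 m³/s.

0.203 m³/s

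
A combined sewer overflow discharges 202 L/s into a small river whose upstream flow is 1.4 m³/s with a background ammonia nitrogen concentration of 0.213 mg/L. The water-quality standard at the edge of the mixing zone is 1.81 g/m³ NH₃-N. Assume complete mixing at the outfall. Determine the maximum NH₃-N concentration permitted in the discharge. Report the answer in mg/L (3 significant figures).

12.9 mg/L

202 L/s = 0.202 m³/s.
Mass balance: 1.81·1.602 = 0.202·Cₑ + 1.4·0.213.
Cₑ = (2.9 − 0.2982) / 0.202 = 12.88 mg/L.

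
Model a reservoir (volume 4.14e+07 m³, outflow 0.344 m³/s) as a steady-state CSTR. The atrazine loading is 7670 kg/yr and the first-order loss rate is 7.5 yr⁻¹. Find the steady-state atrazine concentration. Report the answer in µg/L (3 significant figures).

Outflow Q = 0.344 m³/s × 3.156e+07 s/yr = 1.086e+07 m³/yr.
Steady-state CSTR mass balance: W = Q·C + k·V·C, so C = W/(Q + kV).
Q + kV = 1.086e+07 + 7.5·4.14e+07 = 3.214e+08 m³/yr.
C = 7670/3.214e+08 = 2.387e-05 kg/m³ = 0.02387 mg/L = 23.87 µg/L.

23.9 µg/L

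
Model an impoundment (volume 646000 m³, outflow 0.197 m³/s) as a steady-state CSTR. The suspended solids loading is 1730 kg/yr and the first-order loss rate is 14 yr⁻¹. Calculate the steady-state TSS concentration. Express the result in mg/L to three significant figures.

0.113 mg/L

Outflow Q = 0.197 m³/s × 3.156e+07 s/yr = 6.217e+06 m³/yr.
Steady-state CSTR mass balance: W = Q·C + k·V·C, so C = W/(Q + kV).
Q + kV = 6.217e+06 + 14·646000 = 1.526e+07 m³/yr.
C = 1730/1.526e+07 = 0.0001134 kg/m³ = 0.1134 mg/L.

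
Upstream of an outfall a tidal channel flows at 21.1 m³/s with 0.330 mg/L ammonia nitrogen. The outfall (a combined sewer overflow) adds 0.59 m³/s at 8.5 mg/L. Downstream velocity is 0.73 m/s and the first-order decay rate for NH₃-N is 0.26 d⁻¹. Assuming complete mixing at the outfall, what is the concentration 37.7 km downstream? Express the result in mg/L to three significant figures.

After complete mixing, C₀ = (0.59·8.5 + 21.1·0.33) / 21.69 = 0.5522 mg/L.
Travel time t = 3.77e+04 m / 0.73 m/s = 5.164e+04 s = 0.5977 d.
C = 0.5522·exp(−0.26·0.5977) = 0.5522·0.8561 = 0.4727 mg/L.

0.473 mg/L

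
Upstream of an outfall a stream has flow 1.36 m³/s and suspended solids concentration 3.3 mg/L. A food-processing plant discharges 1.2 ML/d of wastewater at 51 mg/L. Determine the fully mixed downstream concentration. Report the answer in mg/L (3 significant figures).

3.78 mg/L

1.2 ML/d = 0.01389 m³/s.
By mass balance at complete mixing, C = (0.01389·51 + 1.36·3.3) / (0.01389 + 1.36) = 5.196/1.374 = 3.782 mg/L.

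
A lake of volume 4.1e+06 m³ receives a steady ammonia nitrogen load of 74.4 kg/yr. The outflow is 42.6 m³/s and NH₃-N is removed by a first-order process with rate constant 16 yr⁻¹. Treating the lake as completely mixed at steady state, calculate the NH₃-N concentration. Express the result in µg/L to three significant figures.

0.0528 µg/L

Outflow Q = 42.6 m³/s × 3.156e+07 s/yr = 1.344e+09 m³/yr.
Steady-state CSTR mass balance: W = Q·C + k·V·C, so C = W/(Q + kV).
Q + kV = 1.344e+09 + 16·4.1e+06 = 1.41e+09 m³/yr.
C = 74.4/1.41e+09 = 5.277e-08 kg/m³ = 5.277e-05 mg/L = 0.05277 µg/L.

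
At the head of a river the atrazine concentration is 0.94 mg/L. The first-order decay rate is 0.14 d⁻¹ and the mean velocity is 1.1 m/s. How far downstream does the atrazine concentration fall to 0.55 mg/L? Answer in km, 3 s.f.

364 km

From C = C₀·e^(−kt), t = ln(C₀/C)/k = ln(0.94/0.55)/0.14 = 0.536/0.14 = 3.828 d.
Distance = v·t = 1.1 m/s × 3.308e+05 s = 3.638e+05 m = 363.8 km.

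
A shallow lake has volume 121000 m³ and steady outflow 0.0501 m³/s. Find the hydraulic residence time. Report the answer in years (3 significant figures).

0.0765 yr

Q = 0.0501 m³/s × 3.156e+07 s/yr = 1.581e+06 m³/yr.
Hydraulic residence time τ = V/Q = 121000/1.581e+06 = 0.07653 yr.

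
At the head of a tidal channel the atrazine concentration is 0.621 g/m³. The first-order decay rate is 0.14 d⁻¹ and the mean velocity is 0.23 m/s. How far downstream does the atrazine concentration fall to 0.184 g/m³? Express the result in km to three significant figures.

From C = C₀·e^(−kt), t = ln(C₀/C)/k = ln(0.621/0.184)/0.14 = 1.216/0.14 = 8.689 d.
Distance = v·t = 0.23 m/s × 7.507e+05 s = 1.727e+05 m = 172.7 km.

173 km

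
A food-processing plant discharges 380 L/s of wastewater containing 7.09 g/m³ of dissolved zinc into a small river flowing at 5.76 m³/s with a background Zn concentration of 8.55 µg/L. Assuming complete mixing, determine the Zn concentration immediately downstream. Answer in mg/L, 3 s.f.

0.447 mg/L

380 L/s = 0.38 m³/s.
8.55 µg/L = 0.00855 mg/L.
By mass balance at complete mixing, C = (0.38·7.09 + 5.76·0.00855) / (0.38 + 5.76) = 2.743/6.14 = 0.4468 mg/L.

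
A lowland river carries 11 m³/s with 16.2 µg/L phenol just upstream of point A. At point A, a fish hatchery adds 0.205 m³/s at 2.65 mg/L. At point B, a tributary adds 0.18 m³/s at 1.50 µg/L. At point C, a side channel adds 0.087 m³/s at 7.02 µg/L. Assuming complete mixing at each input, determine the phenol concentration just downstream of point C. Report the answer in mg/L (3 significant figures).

16.2 µg/L = 0.0162 mg/L.
After input A: C = (11·0.0162 + 0.205·2.65) / 11.21 = 0.06439 mg/L.
1.50 µg/L = 0.0015 mg/L.
After input B: C = (11.21·0.06439 + 0.18·0.0015) / 11.38 = 0.06339 mg/L.
7.02 µg/L = 0.00702 mg/L.
After input C: C = (11.38·0.06339 + 0.087·0.00702) / 11.47 = 0.06296 mg/L.

0.0630 mg/L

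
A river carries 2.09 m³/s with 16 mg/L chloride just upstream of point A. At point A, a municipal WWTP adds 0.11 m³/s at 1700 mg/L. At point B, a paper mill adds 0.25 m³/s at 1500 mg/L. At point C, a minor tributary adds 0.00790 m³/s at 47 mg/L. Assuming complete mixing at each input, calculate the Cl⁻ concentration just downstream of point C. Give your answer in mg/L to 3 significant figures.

After input A: C = (2.09·16 + 0.11·1700) / 2.2 = 100.2 mg/L.
After input B: C = (2.2·100.2 + 0.25·1500) / 2.45 = 243 mg/L.
After input C: C = (2.45·243 + 0.0079·47) / 2.458 = 242.4 mg/L.

242 mg/L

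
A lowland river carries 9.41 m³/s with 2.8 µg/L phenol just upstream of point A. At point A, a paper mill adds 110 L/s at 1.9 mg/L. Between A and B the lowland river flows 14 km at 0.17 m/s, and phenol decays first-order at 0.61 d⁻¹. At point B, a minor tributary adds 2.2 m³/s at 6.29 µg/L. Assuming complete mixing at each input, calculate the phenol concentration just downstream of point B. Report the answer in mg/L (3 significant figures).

0.0124 mg/L

2.8 µg/L = 0.0028 mg/L.
110 L/s = 0.11 m³/s.
After input A: C = (9.41·0.0028 + 0.11·1.9) / 9.52 = 0.02472 mg/L.
Over the 14 km reach to input B (t = 8.235e+04 s = 0.9532 d), decay gives C = 0.02472·exp(−0.61·0.9532) = 0.01382 mg/L.
6.29 µg/L = 0.00629 mg/L.
After input B: C = (9.52·0.01382 + 2.2·0.00629) / 11.72 = 0.01241 mg/L.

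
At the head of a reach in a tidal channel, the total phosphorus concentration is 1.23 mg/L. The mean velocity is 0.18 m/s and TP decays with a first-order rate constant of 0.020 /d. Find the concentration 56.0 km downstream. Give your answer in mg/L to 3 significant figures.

1.14 mg/L

Travel time t = 56.0 km / 0.18 m/s = 5.6e+04/0.18 = 3.111e+05 s = 3.601 d.
First-order decay: C = 1.23·exp(−0.020·3.601) = 1.23·0.9305 = 1.145 mg/L.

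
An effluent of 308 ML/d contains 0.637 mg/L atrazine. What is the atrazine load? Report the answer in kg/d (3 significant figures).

196 kg/d

308 ML/d = 3.565 m³/s.
Mass flux = Q·C = 3.565 m³/s × 0.637 g/m³ = 2.271 g/s.
= 2.271 g/s × 86.4 = 196.2 kg/d.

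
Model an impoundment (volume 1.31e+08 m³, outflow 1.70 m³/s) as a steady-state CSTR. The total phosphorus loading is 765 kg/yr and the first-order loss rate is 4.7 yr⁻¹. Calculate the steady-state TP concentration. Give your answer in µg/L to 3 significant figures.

Outflow Q = 1.70 m³/s × 3.156e+07 s/yr = 5.365e+07 m³/yr.
Steady-state CSTR mass balance: W = Q·C + k·V·C, so C = W/(Q + kV).
Q + kV = 5.365e+07 + 4.7·1.31e+08 = 6.693e+08 m³/yr.
C = 765/6.693e+08 = 1.143e-06 kg/m³ = 0.001143 mg/L = 1.143 µg/L.

1.14 µg/L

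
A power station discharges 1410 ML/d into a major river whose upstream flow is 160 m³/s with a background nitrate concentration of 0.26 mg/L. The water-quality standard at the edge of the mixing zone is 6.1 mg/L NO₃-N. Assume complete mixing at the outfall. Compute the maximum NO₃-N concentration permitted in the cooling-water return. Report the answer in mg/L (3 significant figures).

63.4 mg/L

1410 ML/d = 16.32 m³/s.
Mass balance: 6.1·176.3 = 16.32·Cₑ + 160·0.26.
Cₑ = (1076 − 41.6) / 16.32 = 63.36 mg/L.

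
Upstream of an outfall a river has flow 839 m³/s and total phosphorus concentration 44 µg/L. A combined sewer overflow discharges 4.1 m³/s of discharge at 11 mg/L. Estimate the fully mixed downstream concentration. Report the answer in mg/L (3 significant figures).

0.0973 mg/L

44 µg/L = 0.044 mg/L.
Flow-weighted mixing gives C = (4.1·11 + 839·0.044) / (4.1 + 839) = 82.02/843.1 = 0.09728 mg/L.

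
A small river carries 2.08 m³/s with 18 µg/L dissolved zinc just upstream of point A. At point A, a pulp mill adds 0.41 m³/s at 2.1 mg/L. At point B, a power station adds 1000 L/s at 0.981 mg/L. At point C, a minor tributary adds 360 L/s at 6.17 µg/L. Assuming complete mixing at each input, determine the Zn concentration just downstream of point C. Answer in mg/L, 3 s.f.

18 µg/L = 0.018 mg/L.
After input A: C = (2.08·0.018 + 0.41·2.1) / 2.49 = 0.3608 mg/L.
1000 L/s = 1 m³/s.
After input B: C = (2.49·0.3608 + 1·0.981) / 3.49 = 0.5385 mg/L.
360 L/s = 0.36 m³/s.
6.17 µg/L = 0.00617 mg/L.
After input C: C = (3.49·0.5385 + 0.36·0.00617) / 3.85 = 0.4887 mg/L.

0.489 mg/L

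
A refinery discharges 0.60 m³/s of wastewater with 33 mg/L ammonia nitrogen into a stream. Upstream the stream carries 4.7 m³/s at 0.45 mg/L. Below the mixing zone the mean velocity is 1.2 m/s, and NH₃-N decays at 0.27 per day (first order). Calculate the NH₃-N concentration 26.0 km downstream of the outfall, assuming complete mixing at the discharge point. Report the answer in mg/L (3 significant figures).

After complete mixing, C₀ = (0.6·33 + 4.7·0.45) / 5.3 = 4.135 mg/L.
Travel time t = 2.6e+04 m / 1.2 m/s = 2.167e+04 s = 0.2508 d.
C = 4.135·exp(−0.27·0.2508) = 4.135·0.9345 = 3.864 mg/L.

3.86 mg/L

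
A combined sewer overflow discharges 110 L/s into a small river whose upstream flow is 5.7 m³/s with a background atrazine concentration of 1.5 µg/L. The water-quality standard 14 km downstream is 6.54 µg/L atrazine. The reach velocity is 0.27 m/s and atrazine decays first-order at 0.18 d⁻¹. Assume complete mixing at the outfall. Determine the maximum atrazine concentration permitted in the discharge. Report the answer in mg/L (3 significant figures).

0.307 mg/L

110 L/s = 0.11 m³/s.
1.5 µg/L = 0.0015 mg/L.
6.54 µg/L = 0.00654 mg/L.
Travel time to the compliance point: t = 1.4e+04/0.27 = 5.185e+04 s = 0.6001 d; decay factor exp(−0.18·0.6001) = 0.8976.
So the concentration just after mixing may be at most 0.00654/0.8976 = 0.007286 mg/L.
Mass balance: 0.007286·5.81 = 0.11·Cₑ + 5.7·0.0015.
Cₑ = (0.04233 − 0.00855) / 0.11 = 0.3071 mg/L.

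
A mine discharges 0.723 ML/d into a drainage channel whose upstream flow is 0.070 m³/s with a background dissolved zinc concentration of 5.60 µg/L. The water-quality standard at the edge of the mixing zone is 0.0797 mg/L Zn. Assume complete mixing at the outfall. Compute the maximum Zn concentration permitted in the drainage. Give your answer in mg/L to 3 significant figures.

0.700 mg/L

0.723 ML/d = 0.008368 m³/s.
5.60 µg/L = 0.0056 mg/L.
Mass balance: 0.0797·0.07837 = 0.008368·Cₑ + 0.07·0.0056.
Cₑ = (0.006246 − 0.000392) / 0.008368 = 0.6996 mg/L.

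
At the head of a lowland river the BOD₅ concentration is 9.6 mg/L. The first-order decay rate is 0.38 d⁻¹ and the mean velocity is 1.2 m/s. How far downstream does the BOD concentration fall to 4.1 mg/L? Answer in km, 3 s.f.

From C = C₀·e^(−kt), t = ln(C₀/C)/k = ln(9.6/4.1)/0.38 = 0.8508/0.38 = 2.239 d.
Distance = v·t = 1.2 m/s × 1.934e+05 s = 2.321e+05 m = 232.1 km.

232 km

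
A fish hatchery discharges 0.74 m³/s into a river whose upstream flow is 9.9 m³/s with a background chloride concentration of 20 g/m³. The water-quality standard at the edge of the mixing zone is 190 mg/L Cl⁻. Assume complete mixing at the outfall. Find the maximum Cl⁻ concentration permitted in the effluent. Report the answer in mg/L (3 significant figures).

Mass balance: 190·10.64 = 0.74·Cₑ + 9.9·20.
Cₑ = (2022 − 198) / 0.74 = 2464 mg/L.

2460 mg/L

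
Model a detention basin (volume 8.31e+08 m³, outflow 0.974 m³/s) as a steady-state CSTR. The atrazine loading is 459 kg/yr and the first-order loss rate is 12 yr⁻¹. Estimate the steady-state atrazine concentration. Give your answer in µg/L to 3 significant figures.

Outflow Q = 0.974 m³/s × 3.156e+07 s/yr = 3.074e+07 m³/yr.
Steady-state CSTR mass balance: W = Q·C + k·V·C, so C = W/(Q + kV).
Q + kV = 3.074e+07 + 12·8.31e+08 = 1e+10 m³/yr.
C = 459/1e+10 = 4.589e-08 kg/m³ = 4.589e-05 mg/L = 0.04589 µg/L.

0.0459 µg/L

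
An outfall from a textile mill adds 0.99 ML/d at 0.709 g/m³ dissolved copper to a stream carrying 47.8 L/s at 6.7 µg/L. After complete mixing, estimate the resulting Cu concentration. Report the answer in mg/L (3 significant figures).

0.142 mg/L

0.99 ML/d = 0.01146 m³/s.
47.8 L/s = 0.0478 m³/s.
6.7 µg/L = 0.0067 mg/L.
Conservation of mass across the mixing zone: C = (0.01146·0.709 + 0.0478·0.0067) / (0.01146 + 0.0478) = 0.008444/0.05926 = 0.1425 mg/L.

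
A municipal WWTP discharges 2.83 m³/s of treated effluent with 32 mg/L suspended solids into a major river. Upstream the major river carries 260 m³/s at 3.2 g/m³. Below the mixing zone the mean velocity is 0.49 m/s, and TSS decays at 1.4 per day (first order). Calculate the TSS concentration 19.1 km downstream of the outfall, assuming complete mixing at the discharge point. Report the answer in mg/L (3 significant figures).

1.87 mg/L

After complete mixing, C₀ = (2.83·32 + 260·3.2) / 262.8 = 3.51 mg/L.
Travel time t = 1.91e+04 m / 0.49 m/s = 3.898e+04 s = 0.4512 d.
C = 3.51·exp(−1.4·0.4512) = 3.51·0.5317 = 1.866 mg/L.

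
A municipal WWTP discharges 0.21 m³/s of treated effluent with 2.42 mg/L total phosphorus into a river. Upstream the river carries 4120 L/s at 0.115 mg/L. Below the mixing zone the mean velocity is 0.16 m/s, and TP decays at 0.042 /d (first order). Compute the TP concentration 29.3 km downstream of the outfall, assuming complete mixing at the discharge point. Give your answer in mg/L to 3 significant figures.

4120 L/s = 4.12 m³/s.
After complete mixing, C₀ = (0.21·2.42 + 4.12·0.115) / 4.33 = 0.2268 mg/L.
Travel time t = 2.93e+04 m / 0.16 m/s = 1.831e+05 s = 2.12 d.
C = 0.2268·exp(−0.042·2.12) = 0.2268·0.9148 = 0.2075 mg/L.

0.207 mg/L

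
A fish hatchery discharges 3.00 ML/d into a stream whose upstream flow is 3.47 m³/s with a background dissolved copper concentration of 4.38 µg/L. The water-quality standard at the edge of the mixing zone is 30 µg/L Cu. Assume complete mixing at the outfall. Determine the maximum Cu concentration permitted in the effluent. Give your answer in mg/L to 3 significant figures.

2.59 mg/L

3.00 ML/d = 0.03472 m³/s.
4.38 µg/L = 0.00438 mg/L.
30 µg/L = 0.03 mg/L.
Mass balance: 0.03·3.505 = 0.03472·Cₑ + 3.47·0.00438.
Cₑ = (0.1051 − 0.0152) / 0.03472 = 2.59 mg/L.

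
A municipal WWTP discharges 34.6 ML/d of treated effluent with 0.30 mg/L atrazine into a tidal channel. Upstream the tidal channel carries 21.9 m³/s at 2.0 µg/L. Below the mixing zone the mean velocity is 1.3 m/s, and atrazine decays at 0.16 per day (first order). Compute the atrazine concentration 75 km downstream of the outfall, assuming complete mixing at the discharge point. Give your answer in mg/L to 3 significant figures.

34.6 ML/d = 0.4005 m³/s.
2.0 µg/L = 0.002 mg/L.
After complete mixing, C₀ = (0.4005·0.3 + 21.9·0.002) / 22.3 = 0.007351 mg/L.
Travel time t = 7.5e+04 m / 1.3 m/s = 5.769e+04 s = 0.6677 d.
C = 0.007351·exp(−0.16·0.6677) = 0.007351·0.8987 = 0.006606 mg/L.

0.00661 mg/L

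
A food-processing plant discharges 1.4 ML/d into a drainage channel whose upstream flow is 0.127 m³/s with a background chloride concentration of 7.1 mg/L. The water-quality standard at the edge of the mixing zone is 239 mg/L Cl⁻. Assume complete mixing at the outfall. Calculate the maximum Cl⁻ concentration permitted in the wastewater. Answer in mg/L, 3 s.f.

1.4 ML/d = 0.0162 m³/s.
Mass balance: 239·0.1432 = 0.0162·Cₑ + 0.127·7.1.
Cₑ = (34.23 − 0.9017) / 0.0162 = 2057 mg/L.

2060 mg/L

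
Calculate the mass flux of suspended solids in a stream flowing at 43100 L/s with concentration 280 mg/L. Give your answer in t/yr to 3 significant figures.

381000 t/yr

43100 L/s = 43.1 m³/s.
Mass flux = Q·C = 43.1 m³/s × 280 g/m³ = 1.207e+04 g/s.
= 1.207e+04 g/s × 31.56 = 3.808e+05 t/yr.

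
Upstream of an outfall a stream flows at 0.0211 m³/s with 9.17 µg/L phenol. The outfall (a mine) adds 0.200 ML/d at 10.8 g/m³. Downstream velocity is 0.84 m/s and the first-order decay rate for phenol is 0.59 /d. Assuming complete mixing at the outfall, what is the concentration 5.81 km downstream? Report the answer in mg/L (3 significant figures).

0.200 ML/d = 0.002315 m³/s.
9.17 µg/L = 0.00917 mg/L.
After complete mixing, C₀ = (0.002315·10.8 + 0.0211·0.00917) / 0.02341 = 1.076 mg/L.
Travel time t = 5810 m / 0.84 m/s = 6917 s = 0.08005 d.
C = 1.076·exp(−0.59·0.08005) = 1.076·0.9539 = 1.026 mg/L.

1.03 mg/L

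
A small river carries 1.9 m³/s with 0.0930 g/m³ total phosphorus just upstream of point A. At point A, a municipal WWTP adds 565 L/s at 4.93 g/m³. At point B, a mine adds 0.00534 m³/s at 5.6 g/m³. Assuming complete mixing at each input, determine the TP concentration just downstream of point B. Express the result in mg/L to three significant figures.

1.21 mg/L

565 L/s = 0.565 m³/s.
After input A: C = (1.9·0.093 + 0.565·4.93) / 2.465 = 1.202 mg/L.
After input B: C = (2.465·1.202 + 0.00534·5.6) / 2.47 = 1.211 mg/L.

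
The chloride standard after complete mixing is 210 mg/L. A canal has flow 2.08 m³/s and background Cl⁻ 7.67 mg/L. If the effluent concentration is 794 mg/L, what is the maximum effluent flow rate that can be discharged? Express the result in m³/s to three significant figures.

Mass balance at complete mixing: C_std·(Q_w + Q_r) = Q_w·C_e + Q_r·C_b.
Rearranging, Q_w = Q_r·(C_std − C_b)/(C_e − C_std) = 2.08·(210 − 7.67) / (794 − 210) = 0.7206 m³/s.

0.721 m³/s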